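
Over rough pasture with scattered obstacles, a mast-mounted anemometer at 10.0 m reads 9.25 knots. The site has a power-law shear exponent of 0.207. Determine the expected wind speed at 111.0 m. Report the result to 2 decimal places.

15.22 knots

Power-law profile: V₂ = V₁ · (z₂/z₁)^α
V₂ = 9.25 × (111.0/10.0)^0.207 = 9.25 × (11.1000)^0.207
    = 9.25 × 1.6458 = 15.2238 knots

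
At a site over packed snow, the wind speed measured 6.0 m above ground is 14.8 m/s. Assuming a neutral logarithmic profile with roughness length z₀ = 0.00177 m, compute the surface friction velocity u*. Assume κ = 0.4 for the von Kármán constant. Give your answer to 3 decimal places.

Log law: V(z) = (u*/κ) · ln(z/z₀) ⇒ u* = κ · V / ln(z/z₀)
u* = 0.4 × 14.8 / ln(6.0/0.00177) = 0.4 × 14.8 / 8.1285
   = 5.9200 / 8.1285 = 0.7283 m/s

u* ≈ 0.728 m/s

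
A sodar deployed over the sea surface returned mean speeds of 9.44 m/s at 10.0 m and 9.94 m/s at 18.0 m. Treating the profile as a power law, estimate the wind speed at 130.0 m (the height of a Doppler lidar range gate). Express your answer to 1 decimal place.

First find α: α = ln(V₂/V₁)/ln(z₂/z₁) = ln(9.94/9.44)/ln(18.0/10.0) = 0.05161/0.58779 = 0.0878
Extrapolate from 18.0 m to 130.0 m: V₃ = 9.94 × (130.0/18.0)^0.0878 = 9.94 × 1.1896 = 11.8245 m/s

11.8 m/s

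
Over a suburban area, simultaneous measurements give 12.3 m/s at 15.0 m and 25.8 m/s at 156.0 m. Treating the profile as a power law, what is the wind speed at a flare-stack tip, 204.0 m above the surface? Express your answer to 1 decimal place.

28.1 m/s

First find α: α = ln(V₂/V₁)/ln(z₂/z₁) = ln(25.8/12.3)/ln(156.0/15.0) = 0.74078/2.34181 = 0.3163
Extrapolate from 156.0 m to 204.0 m: V₃ = 25.8 × (204.0/156.0)^0.3163 = 25.8 × 1.0886 = 28.0849 m/s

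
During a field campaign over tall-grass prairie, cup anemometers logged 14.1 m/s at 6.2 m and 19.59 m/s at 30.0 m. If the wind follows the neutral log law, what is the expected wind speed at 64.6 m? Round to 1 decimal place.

Log law: V ∝ ln(z/z₀). From the pair, with r = V₁/V₂ = 0.71975,
ln z₀ = (ln z₁ − r·ln z₂)/(1 − r) = (1.8245 − 0.71975×3.4012)/0.28025 = -2.2248 → z₀ = 0.1081 m
V₃ = V₁ · ln(z₃/z₀)/ln(z₁/z₀) = 14.1 × 6.3930/4.0493 = 22.2608 m/s

22.3 m/s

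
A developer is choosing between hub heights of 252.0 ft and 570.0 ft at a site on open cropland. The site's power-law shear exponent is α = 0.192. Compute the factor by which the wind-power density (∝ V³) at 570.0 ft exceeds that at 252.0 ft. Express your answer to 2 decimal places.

1.60

Speed ratio: V_B/V_A = (z_B/z_A)^α = (570.0/252.0)^0.192 = (2.2619)^0.192 = 1.16966
Power-density ratio: P_B/P_A = (V_B/V_A)³ = (1.16966)³ = 1.60021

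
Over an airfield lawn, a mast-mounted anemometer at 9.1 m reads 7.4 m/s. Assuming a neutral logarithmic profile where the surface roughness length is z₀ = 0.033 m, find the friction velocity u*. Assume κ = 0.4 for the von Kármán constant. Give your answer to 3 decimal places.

u* ≈ 0.527 m/s

Log law: V(z) = (u*/κ) · ln(z/z₀) ⇒ u* = κ · V / ln(z/z₀)
u* = 0.4 × 7.4 / ln(9.1/0.033) = 0.4 × 7.4 / 5.6195
   = 2.9600 / 5.6195 = 0.5267 m/s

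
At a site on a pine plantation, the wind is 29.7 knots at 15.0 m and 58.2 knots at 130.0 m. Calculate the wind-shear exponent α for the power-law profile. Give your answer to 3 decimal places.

Power law: V₂/V₁ = (z₂/z₁)^α ⇒ α = ln(V₂/V₁) / ln(z₂/z₁)
α = ln(58.2/29.7) / ln(130.0/15.0) = ln(1.9596) / ln(8.6667)
  = 0.67274 / 2.15948 = 0.31153

α ≈ 0.312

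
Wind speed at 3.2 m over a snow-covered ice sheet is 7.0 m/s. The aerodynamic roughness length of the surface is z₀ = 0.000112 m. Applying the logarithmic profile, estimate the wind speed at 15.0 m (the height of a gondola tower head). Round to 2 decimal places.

Log law: V(z) ∝ ln(z/z₀), so V₂/V₁ = ln(z₂/z₀) / ln(z₁/z₀).
ln(15.0/0.000112) = 11.8051, ln(3.2/0.000112) = 10.2602
V₂ = 7.0 × 11.8051/10.2602 = 7.0 × 1.1506 = 8.0540 m/s

8.05 m/s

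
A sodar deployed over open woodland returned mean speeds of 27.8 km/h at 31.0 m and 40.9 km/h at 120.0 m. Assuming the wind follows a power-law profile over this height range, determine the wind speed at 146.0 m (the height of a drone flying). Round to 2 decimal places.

43.25 km/h

First find α: α = ln(V₂/V₁)/ln(z₂/z₁) = ln(40.9/27.8)/ln(120.0/31.0) = 0.38609/1.35350 = 0.2853
Extrapolate from 120.0 m to 146.0 m: V₃ = 40.9 × (146.0/120.0)^0.2853 = 40.9 × 1.0575 = 43.2533 km/h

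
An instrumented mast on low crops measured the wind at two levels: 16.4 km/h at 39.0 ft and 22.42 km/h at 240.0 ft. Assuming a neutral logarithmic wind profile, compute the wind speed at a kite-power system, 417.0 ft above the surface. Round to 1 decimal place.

Log law: V ∝ ln(z/z₀). From the pair, with r = V₁/V₂ = 0.73149,
ln z₀ = (ln z₁ − r·ln z₂)/(1 − r) = (3.6636 − 0.73149×5.4806)/0.26851 = -1.2866 → z₀ = 0.2762 ft
V₃ = V₁ · ln(z₃/z₀)/ln(z₁/z₀) = 16.4 × 7.3197/4.9502 = 24.2503 km/h

24.3 km/h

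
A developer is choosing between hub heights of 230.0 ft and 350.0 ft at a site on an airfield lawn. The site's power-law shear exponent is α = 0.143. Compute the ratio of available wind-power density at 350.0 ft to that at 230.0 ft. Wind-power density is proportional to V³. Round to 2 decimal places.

Speed ratio: V_B/V_A = (z_B/z_A)^α = (350.0/230.0)^0.143 = (1.5217)^0.143 = 1.06188
Power-density ratio: P_B/P_A = (V_B/V_A)³ = (1.06188)³ = 1.19736

1.20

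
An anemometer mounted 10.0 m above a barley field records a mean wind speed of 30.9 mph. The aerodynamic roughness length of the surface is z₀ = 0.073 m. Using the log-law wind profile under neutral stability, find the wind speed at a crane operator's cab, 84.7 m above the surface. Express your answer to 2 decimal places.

44.32 mph

Log law: V(z) ∝ ln(z/z₀), so V₂/V₁ = ln(z₂/z₀) / ln(z₁/z₀).
ln(84.7/0.073) = 7.0564, ln(10.0/0.073) = 4.9199
V₂ = 30.9 × 7.0564/4.9199 = 30.9 × 1.4343 = 44.3188 mph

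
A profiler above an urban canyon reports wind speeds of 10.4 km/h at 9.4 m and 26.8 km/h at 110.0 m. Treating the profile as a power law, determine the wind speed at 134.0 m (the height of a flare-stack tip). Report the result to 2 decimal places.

First find α: α = ln(V₂/V₁)/ln(z₂/z₁) = ln(26.8/10.4)/ln(110.0/9.4) = 0.94660/2.45977 = 0.3848
Extrapolate from 110.0 m to 134.0 m: V₃ = 26.8 × (134.0/110.0)^0.3848 = 26.8 × 1.0789 = 28.9148 km/h

28.91 km/h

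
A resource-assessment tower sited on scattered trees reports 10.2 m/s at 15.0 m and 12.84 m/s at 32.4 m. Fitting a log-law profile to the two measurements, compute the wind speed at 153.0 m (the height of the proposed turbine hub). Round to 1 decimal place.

Log law: V ∝ ln(z/z₀). From the pair, with r = V₁/V₂ = 0.79439,
ln z₀ = (ln z₁ − r·ln z₂)/(1 − r) = (2.7081 − 0.79439×3.4782)/0.20561 = -0.2674 → z₀ = 0.7654 m
V₃ = V₁ · ln(z₃/z₀)/ln(z₁/z₀) = 10.2 × 5.2978/2.9754 = 18.1614 m/s

18.2 m/s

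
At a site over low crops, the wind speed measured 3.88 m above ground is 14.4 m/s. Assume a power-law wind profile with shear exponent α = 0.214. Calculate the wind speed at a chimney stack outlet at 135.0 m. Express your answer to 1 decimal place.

Power-law profile: V₂ = V₁ · (z₂/z₁)^α
V₂ = 14.4 × (135.0/3.88)^0.214 = 14.4 × (34.7938)^0.214
    = 14.4 × 2.1374 = 30.7783 m/s

30.8 m/s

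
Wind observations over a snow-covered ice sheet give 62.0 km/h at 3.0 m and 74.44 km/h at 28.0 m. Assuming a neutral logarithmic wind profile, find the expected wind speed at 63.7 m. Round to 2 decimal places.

Log law: V ∝ ln(z/z₀). From the pair, with r = V₁/V₂ = 0.83289,
ln z₀ = (ln z₁ − r·ln z₂)/(1 − r) = (1.0986 − 0.83289×3.3322)/0.16711 = -10.0334 → z₀ = 0.00004391 m
V₃ = V₁ · ln(z₃/z₀)/ln(z₁/z₀) = 62.0 × 14.1876/11.1321 = 79.0180 km/h

79.02 km/h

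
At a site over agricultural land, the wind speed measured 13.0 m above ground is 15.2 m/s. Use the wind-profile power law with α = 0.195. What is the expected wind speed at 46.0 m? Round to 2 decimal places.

Power-law profile: V₂ = V₁ · (z₂/z₁)^α
V₂ = 15.2 × (46.0/13.0)^0.195 = 15.2 × (3.5385)^0.195
    = 15.2 × 1.2794 = 19.4474 m/s

19.45 m/s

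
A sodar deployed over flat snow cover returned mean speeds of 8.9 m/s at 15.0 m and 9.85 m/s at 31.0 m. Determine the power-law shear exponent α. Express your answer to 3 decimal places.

Power law: V₂/V₁ = (z₂/z₁)^α ⇒ α = ln(V₂/V₁) / ln(z₂/z₁)
α = ln(9.85/8.9) / ln(31.0/15.0) = ln(1.1067) / ln(2.0667)
  = 0.10142 / 0.72594 = 0.13971

α ≈ 0.140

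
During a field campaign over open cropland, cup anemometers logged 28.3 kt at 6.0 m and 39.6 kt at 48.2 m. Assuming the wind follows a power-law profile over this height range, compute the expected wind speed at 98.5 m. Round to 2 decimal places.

44.44 kt

First find α: α = ln(V₂/V₁)/ln(z₂/z₁) = ln(39.6/28.3)/ln(48.2/6.0) = 0.33597/2.08360 = 0.1612
Extrapolate from 48.2 m to 98.5 m: V₃ = 39.6 × (98.5/48.2)^0.1612 = 39.6 × 1.1221 = 44.4369 kt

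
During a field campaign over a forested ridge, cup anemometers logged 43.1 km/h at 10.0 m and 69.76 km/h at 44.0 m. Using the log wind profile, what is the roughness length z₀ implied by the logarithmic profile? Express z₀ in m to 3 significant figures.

z₀ ≈ 0.912 m

Log law: V(z) ∝ ln(z/z₀). With r = V₁/V₂ = 43.1/69.76 = 0.61783,
r · ln(z₂/z₀) = ln(z₁/z₀) ⇒ ln z₀ = (ln z₁ − r·ln z₂)/(1 − r)
ln z₀ = (2.30259 − 0.61783×3.78419) / 0.38217 = -0.0927
z₀ = exp(-0.0927) = 0.9115 m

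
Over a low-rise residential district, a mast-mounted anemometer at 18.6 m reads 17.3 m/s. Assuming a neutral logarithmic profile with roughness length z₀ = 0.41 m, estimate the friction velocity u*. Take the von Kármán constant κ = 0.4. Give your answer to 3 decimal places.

u* ≈ 1.814 m/s

Log law: V(z) = (u*/κ) · ln(z/z₀) ⇒ u* = κ · V / ln(z/z₀)
u* = 0.4 × 17.3 / ln(18.6/0.41) = 0.4 × 17.3 / 3.8148
   = 6.9200 / 3.8148 = 1.8140 m/s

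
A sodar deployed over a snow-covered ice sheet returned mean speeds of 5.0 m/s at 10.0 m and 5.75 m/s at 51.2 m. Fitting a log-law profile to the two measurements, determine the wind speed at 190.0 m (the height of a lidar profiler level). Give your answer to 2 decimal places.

6.35 m/s

Log law: V ∝ ln(z/z₀). From the pair, with r = V₁/V₂ = 0.86957,
ln z₀ = (ln z₁ − r·ln z₂)/(1 − r) = (2.3026 − 0.86957×3.9357)/0.13043 = -8.5851 → z₀ = 0.0001869 m
V₃ = V₁ · ln(z₃/z₀)/ln(z₁/z₀) = 5.0 × 13.8321/10.8877 = 6.3522 m/s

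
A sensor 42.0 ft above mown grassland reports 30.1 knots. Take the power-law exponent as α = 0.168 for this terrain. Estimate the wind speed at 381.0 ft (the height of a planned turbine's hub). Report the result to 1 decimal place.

43.6 knots

Power-law profile: V₂ = V₁ · (z₂/z₁)^α
V₂ = 30.1 × (381.0/42.0)^0.168 = 30.1 × (9.0714)^0.168
    = 30.1 × 1.4484 = 43.5969 knots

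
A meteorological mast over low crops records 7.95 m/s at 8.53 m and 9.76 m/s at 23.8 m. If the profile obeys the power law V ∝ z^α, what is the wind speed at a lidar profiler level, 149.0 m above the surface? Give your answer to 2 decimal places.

14.08 m/s

First find α: α = ln(V₂/V₁)/ln(z₂/z₁) = ln(9.76/7.95)/ln(23.8/8.53) = 0.20512/1.02610 = 0.1999
Extrapolate from 23.8 m to 149.0 m: V₃ = 9.76 × (149.0/23.8)^0.1999 = 9.76 × 1.4429 = 14.0830 m/s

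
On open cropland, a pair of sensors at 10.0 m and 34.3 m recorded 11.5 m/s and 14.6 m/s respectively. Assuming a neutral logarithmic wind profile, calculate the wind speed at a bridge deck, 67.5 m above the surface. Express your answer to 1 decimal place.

16.3 m/s

Log law: V ∝ ln(z/z₀). From the pair, with r = V₁/V₂ = 0.78767,
ln z₀ = (ln z₁ − r·ln z₂)/(1 − r) = (2.3026 − 0.78767×3.5351)/0.21233 = -2.2698 → z₀ = 0.1033 m
V₃ = V₁ · ln(z₃/z₀)/ln(z₁/z₀) = 11.5 × 6.4819/4.5724 = 16.3027 m/s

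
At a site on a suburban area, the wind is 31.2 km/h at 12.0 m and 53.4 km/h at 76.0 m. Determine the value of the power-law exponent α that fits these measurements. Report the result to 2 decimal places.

Power law: V₂/V₁ = (z₂/z₁)^α ⇒ α = ln(V₂/V₁) / ln(z₂/z₁)
α = ln(53.4/31.2) / ln(76.0/12.0) = ln(1.7115) / ln(6.3333)
  = 0.53739 / 1.84583 = 0.29114

α ≈ 0.29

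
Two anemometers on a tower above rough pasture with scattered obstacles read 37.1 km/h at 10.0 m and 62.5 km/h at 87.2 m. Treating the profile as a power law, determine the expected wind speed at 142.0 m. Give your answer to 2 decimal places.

70.29 km/h

First find α: α = ln(V₂/V₁)/ln(z₂/z₁) = ln(62.5/37.1)/ln(87.2/10.0) = 0.52155/2.16562 = 0.2408
Extrapolate from 87.2 m to 142.0 m: V₃ = 62.5 × (142.0/87.2)^0.2408 = 62.5 × 1.1246 = 70.2880 km/h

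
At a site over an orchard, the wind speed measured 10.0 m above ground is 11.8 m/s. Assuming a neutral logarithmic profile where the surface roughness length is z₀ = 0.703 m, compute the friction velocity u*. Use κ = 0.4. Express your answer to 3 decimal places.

u* ≈ 1.778 m/s

Log law: V(z) = (u*/κ) · ln(z/z₀) ⇒ u* = κ · V / ln(z/z₀)
u* = 0.4 × 11.8 / ln(10.0/0.703) = 0.4 × 11.8 / 2.6550
   = 4.7200 / 2.6550 = 1.7778 m/s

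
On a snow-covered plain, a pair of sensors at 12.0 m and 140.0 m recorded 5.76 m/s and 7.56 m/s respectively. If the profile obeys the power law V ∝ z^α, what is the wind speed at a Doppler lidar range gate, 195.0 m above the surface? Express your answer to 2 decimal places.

First find α: α = ln(V₂/V₁)/ln(z₂/z₁) = ln(7.56/5.76)/ln(140.0/12.0) = 0.27193/2.45674 = 0.1107
Extrapolate from 140.0 m to 195.0 m: V₃ = 7.56 × (195.0/140.0)^0.1107 = 7.56 × 1.0374 = 7.8424 m/s

7.84 m/s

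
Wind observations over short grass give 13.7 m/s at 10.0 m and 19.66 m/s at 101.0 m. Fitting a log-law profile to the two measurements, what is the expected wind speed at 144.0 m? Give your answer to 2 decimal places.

Log law: V ∝ ln(z/z₀). From the pair, with r = V₁/V₂ = 0.69685,
ln z₀ = (ln z₁ − r·ln z₂)/(1 − r) = (2.3026 − 0.69685×4.6151)/0.30315 = -3.0131 → z₀ = 0.04914 m
V₃ = V₁ · ln(z₃/z₀)/ln(z₁/z₀) = 13.7 × 7.9830/5.3157 = 20.5741 m/s

20.57 m/s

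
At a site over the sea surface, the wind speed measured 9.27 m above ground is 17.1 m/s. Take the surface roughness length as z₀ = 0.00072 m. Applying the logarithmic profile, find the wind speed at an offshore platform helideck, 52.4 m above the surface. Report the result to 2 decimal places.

Log law: V(z) ∝ ln(z/z₀), so V₂/V₁ = ln(z₂/z₀) / ln(z₁/z₀).
ln(52.4/0.00072) = 11.1952, ln(9.27/0.00072) = 9.4630
V₂ = 17.1 × 11.1952/9.4630 = 17.1 × 1.1830 = 20.2300 m/s

20.23 m/s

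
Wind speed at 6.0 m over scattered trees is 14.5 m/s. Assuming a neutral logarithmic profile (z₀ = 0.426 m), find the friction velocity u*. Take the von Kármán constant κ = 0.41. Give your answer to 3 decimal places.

u* ≈ 2.248 m/s

Log law: V(z) = (u*/κ) · ln(z/z₀) ⇒ u* = κ · V / ln(z/z₀)
u* = 0.41 × 14.5 / ln(6.0/0.426) = 0.41 × 14.5 / 2.6451
   = 5.9450 / 2.6451 = 2.2476 m/s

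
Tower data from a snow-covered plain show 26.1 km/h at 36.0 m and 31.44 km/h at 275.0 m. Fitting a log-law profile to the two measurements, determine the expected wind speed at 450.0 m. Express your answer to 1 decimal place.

32.7 km/h

Log law: V ∝ ln(z/z₀). From the pair, with r = V₁/V₂ = 0.83015,
ln z₀ = (ln z₁ − r·ln z₂)/(1 − r) = (3.5835 − 0.83015×5.6168)/0.16985 = -6.3543 → z₀ = 0.001739 m
V₃ = V₁ · ln(z₃/z₀)/ln(z₁/z₀) = 26.1 × 12.4635/9.9378 = 32.7334 km/h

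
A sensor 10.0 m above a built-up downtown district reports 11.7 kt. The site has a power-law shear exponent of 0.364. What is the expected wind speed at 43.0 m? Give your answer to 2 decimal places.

Power-law profile: V₂ = V₁ · (z₂/z₁)^α
V₂ = 11.7 × (43.0/10.0)^0.364 = 11.7 × (4.3000)^0.364
    = 11.7 × 1.7005 = 19.8961 kt

19.90 kt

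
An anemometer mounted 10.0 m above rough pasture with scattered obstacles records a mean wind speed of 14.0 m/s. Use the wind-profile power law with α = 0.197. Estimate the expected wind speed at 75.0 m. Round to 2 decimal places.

Power-law profile: V₂ = V₁ · (z₂/z₁)^α
V₂ = 14.0 × (75.0/10.0)^0.197 = 14.0 × (7.5000)^0.197
    = 14.0 × 1.4873 = 20.8216 m/s

20.82 m/s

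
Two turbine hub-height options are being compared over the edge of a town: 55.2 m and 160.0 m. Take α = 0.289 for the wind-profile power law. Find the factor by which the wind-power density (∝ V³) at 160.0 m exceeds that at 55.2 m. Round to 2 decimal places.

2.52

Speed ratio: V_B/V_A = (z_B/z_A)^α = (160.0/55.2)^0.289 = (2.8986)^0.289 = 1.36010
Power-density ratio: P_B/P_A = (V_B/V_A)³ = (1.36010)³ = 2.51600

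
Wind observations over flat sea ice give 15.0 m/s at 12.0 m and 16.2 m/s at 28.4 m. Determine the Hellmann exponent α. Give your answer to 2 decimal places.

Power law: V₂/V₁ = (z₂/z₁)^α ⇒ α = ln(V₂/V₁) / ln(z₂/z₁)
α = ln(16.2/15.0) / ln(28.4/12.0) = ln(1.0800) / ln(2.3667)
  = 0.07696 / 0.86148 = 0.08934

α ≈ 0.09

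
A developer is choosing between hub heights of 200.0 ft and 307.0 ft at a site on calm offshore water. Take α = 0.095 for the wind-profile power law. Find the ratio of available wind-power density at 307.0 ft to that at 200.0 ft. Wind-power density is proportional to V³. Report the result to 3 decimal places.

Speed ratio: V_B/V_A = (z_B/z_A)^α = (307.0/200.0)^0.095 = (1.5350)^0.095 = 1.04155
Power-density ratio: P_B/P_A = (V_B/V_A)³ = (1.04155)³ = 1.12990

1.130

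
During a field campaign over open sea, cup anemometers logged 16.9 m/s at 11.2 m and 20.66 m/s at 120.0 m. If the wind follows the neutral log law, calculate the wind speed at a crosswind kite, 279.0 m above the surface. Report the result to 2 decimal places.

Log law: V ∝ ln(z/z₀). From the pair, with r = V₁/V₂ = 0.81801,
ln z₀ = (ln z₁ − r·ln z₂)/(1 − r) = (2.4159 − 0.81801×4.7875)/0.18199 = -8.2436 → z₀ = 0.0002629 m
V₃ = V₁ · ln(z₃/z₀)/ln(z₁/z₀) = 16.9 × 13.8748/10.6595 = 21.9977 m/s

22.00 m/s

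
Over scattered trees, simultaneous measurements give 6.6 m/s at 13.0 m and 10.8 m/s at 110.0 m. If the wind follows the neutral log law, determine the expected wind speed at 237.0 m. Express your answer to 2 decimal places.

Log law: V ∝ ln(z/z₀). From the pair, with r = V₁/V₂ = 0.61111,
ln z₀ = (ln z₁ − r·ln z₂)/(1 − r) = (2.5649 − 0.61111×4.7005)/0.38889 = -0.7909 → z₀ = 0.4534 m
V₃ = V₁ · ln(z₃/z₀)/ln(z₁/z₀) = 6.6 × 6.2589/3.3558 = 12.3096 m/s

12.31 m/s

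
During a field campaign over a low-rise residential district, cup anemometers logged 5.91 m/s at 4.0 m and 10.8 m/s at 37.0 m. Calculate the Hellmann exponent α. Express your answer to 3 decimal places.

α ≈ 0.271

Power law: V₂/V₁ = (z₂/z₁)^α ⇒ α = ln(V₂/V₁) / ln(z₂/z₁)
α = ln(10.8/5.91) / ln(37.0/4.0) = ln(1.8274) / ln(9.2500)
  = 0.60290 / 2.22462 = 0.27101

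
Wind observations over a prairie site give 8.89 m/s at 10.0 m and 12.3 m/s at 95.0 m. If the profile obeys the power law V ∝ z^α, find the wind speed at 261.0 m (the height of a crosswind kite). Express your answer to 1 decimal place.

14.2 m/s

First find α: α = ln(V₂/V₁)/ln(z₂/z₁) = ln(12.3/8.89)/ln(95.0/10.0) = 0.32467/2.25129 = 0.1442
Extrapolate from 95.0 m to 261.0 m: V₃ = 12.3 × (261.0/95.0)^0.1442 = 12.3 × 1.1569 = 14.2300 m/s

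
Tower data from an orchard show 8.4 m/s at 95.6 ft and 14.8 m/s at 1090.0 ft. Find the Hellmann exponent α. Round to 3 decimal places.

α ≈ 0.233

Power law: V₂/V₁ = (z₂/z₁)^α ⇒ α = ln(V₂/V₁) / ln(z₂/z₁)
α = ln(14.8/8.4) / ln(1090.0/95.6) = ln(1.7619) / ln(11.4017)
  = 0.56640 / 2.43376 = 0.23272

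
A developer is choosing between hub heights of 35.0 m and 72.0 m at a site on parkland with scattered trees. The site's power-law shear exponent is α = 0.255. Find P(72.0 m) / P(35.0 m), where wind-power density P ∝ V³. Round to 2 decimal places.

1.74

Speed ratio: V_B/V_A = (z_B/z_A)^α = (72.0/35.0)^0.255 = (2.0571)^0.255 = 1.20194
Power-density ratio: P_B/P_A = (V_B/V_A)³ = (1.20194)³ = 1.73639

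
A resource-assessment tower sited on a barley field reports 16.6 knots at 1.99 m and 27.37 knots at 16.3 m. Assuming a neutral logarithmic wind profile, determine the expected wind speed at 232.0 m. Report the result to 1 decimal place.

Log law: V ∝ ln(z/z₀). From the pair, with r = V₁/V₂ = 0.60650,
ln z₀ = (ln z₁ − r·ln z₂)/(1 − r) = (0.6881 − 0.60650×2.7912)/0.39350 = -2.5533 → z₀ = 0.07782 m
V₃ = V₁ · ln(z₃/z₀)/ln(z₁/z₀) = 16.6 × 8.0000/3.2414 = 40.9697 knots

41.0 knots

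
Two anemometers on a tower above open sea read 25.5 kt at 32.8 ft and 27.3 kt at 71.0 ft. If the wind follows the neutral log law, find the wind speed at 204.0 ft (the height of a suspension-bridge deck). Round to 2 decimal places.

29.76 kt

Log law: V ∝ ln(z/z₀). From the pair, with r = V₁/V₂ = 0.93407,
ln z₀ = (ln z₁ − r·ln z₂)/(1 − r) = (3.4904 − 0.93407×4.2627)/0.06593 = -7.4498 → z₀ = 0.0005816 ft
V₃ = V₁ · ln(z₃/z₀)/ln(z₁/z₀) = 25.5 × 12.7679/10.9402 = 29.7601 kt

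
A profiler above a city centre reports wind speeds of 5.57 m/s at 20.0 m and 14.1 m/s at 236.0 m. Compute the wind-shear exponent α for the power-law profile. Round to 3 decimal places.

α ≈ 0.376

Power law: V₂/V₁ = (z₂/z₁)^α ⇒ α = ln(V₂/V₁) / ln(z₂/z₁)
α = ln(14.1/5.57) / ln(236.0/20.0) = ln(2.5314) / ln(11.8000)
  = 0.92878 / 2.46810 = 0.37631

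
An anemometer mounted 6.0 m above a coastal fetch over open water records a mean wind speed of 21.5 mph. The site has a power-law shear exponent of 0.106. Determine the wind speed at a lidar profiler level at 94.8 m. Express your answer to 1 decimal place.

28.8 mph

Power-law profile: V₂ = V₁ · (z₂/z₁)^α
V₂ = 21.5 × (94.8/6.0)^0.106 = 21.5 × (15.8000)^0.106
    = 21.5 × 1.3399 = 28.8069 mph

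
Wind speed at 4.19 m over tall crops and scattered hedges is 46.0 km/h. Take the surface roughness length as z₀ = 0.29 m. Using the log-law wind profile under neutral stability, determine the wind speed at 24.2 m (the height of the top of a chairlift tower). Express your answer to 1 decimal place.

Log law: V(z) ∝ ln(z/z₀), so V₂/V₁ = ln(z₂/z₀) / ln(z₁/z₀).
ln(24.2/0.29) = 4.4242, ln(4.19/0.29) = 2.6706
V₂ = 46.0 × 4.4242/2.6706 = 46.0 × 1.6567 = 76.2062 km/h

76.2 km/h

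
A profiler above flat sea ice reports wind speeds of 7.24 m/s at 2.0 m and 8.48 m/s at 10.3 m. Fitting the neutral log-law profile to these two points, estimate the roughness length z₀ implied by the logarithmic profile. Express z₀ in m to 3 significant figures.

z₀ ≈ 0.000140 m

Log law: V(z) ∝ ln(z/z₀). With r = V₁/V₂ = 7.24/8.48 = 0.85377,
r · ln(z₂/z₀) = ln(z₁/z₀) ⇒ ln z₀ = (ln z₁ − r·ln z₂)/(1 − r)
ln z₀ = (0.69315 − 0.85377×2.33214) / 0.14623 = -8.8765
z₀ = exp(-8.8765) = 0.0001396 m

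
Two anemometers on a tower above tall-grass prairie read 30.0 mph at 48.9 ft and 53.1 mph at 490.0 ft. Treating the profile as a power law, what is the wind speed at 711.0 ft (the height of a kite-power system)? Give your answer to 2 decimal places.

58.23 mph

First find α: α = ln(V₂/V₁)/ln(z₂/z₁) = ln(53.1/30.0)/ln(490.0/48.9) = 0.57098/2.30463 = 0.2478
Extrapolate from 490.0 ft to 711.0 ft: V₃ = 53.1 × (711.0/490.0)^0.2478 = 53.1 × 1.0966 = 58.2304 mph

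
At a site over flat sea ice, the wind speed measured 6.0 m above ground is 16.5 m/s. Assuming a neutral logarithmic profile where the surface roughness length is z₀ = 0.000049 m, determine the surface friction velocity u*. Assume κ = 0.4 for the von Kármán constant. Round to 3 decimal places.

u* ≈ 0.563 m/s

Log law: V(z) = (u*/κ) · ln(z/z₀) ⇒ u* = κ · V / ln(z/z₀)
u* = 0.4 × 16.5 / ln(6.0/0.000049) = 0.4 × 16.5 / 11.7154
   = 6.6000 / 11.7154 = 0.5634 m/s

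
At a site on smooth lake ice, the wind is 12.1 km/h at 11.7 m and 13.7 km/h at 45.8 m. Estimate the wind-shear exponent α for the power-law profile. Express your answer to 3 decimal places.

Power law: V₂/V₁ = (z₂/z₁)^α ⇒ α = ln(V₂/V₁) / ln(z₂/z₁)
α = ln(13.7/12.1) / ln(45.8/11.7) = ln(1.1322) / ln(3.9145)
  = 0.12419 / 1.36470 = 0.09100

α ≈ 0.091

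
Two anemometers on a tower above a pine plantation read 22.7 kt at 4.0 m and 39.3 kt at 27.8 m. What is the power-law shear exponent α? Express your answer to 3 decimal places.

Power law: V₂/V₁ = (z₂/z₁)^α ⇒ α = ln(V₂/V₁) / ln(z₂/z₁)
α = ln(39.3/22.7) / ln(27.8/4.0) = ln(1.7313) / ln(6.9500)
  = 0.54886 / 1.93874 = 0.28310

α ≈ 0.283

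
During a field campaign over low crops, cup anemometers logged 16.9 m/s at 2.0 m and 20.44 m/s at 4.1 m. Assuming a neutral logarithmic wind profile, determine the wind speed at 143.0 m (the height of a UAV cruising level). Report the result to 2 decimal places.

Log law: V ∝ ln(z/z₀). From the pair, with r = V₁/V₂ = 0.82681,
ln z₀ = (ln z₁ − r·ln z₂)/(1 − r) = (0.6931 − 0.82681×1.4110)/0.17319 = -2.7338 → z₀ = 0.06497 m
V₃ = V₁ · ln(z₃/z₀)/ln(z₁/z₀) = 16.9 × 7.6967/3.4270 = 37.9559 m/s

37.96 m/s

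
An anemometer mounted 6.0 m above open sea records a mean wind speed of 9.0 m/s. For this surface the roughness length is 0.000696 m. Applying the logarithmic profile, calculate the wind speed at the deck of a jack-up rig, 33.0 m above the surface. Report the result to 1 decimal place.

10.7 m/s

Log law: V(z) ∝ ln(z/z₀), so V₂/V₁ = ln(z₂/z₀) / ln(z₁/z₀).
ln(33.0/0.000696) = 10.7667, ln(6.0/0.000696) = 9.0619
V₂ = 9.0 × 10.7667/9.0619 = 9.0 × 1.1881 = 10.6931 m/s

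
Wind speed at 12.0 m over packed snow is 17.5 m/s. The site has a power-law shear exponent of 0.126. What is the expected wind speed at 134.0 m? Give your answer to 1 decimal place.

23.7 m/s

Power-law profile: V₂ = V₁ · (z₂/z₁)^α
V₂ = 17.5 × (134.0/12.0)^0.126 = 17.5 × (11.1667)^0.126
    = 17.5 × 1.3553 = 23.7179 m/s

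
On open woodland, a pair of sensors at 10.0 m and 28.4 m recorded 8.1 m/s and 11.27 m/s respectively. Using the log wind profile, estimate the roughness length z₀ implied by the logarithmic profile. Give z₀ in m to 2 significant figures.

Log law: V(z) ∝ ln(z/z₀). With r = V₁/V₂ = 8.1/11.27 = 0.71872,
r · ln(z₂/z₀) = ln(z₁/z₀) ⇒ ln z₀ = (ln z₁ − r·ln z₂)/(1 − r)
ln z₀ = (2.30259 − 0.71872×3.34639) / 0.28128 = -0.3645
z₀ = exp(-0.3645) = 0.6945 m

z₀ ≈ 0.69 m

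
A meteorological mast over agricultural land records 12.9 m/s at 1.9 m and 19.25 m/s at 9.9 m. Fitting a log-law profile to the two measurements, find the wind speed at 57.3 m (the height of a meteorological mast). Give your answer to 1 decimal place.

26.0 m/s

Log law: V ∝ ln(z/z₀). From the pair, with r = V₁/V₂ = 0.67013,
ln z₀ = (ln z₁ − r·ln z₂)/(1 − r) = (0.6419 − 0.67013×2.2925)/0.32987 = -2.7115 → z₀ = 0.06644 m
V₃ = V₁ · ln(z₃/z₀)/ln(z₁/z₀) = 12.9 × 6.7598/3.3534 = 26.0043 m/s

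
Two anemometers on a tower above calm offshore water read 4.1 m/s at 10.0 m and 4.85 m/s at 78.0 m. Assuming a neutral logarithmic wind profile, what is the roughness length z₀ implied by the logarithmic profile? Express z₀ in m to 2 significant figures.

Log law: V(z) ∝ ln(z/z₀). With r = V₁/V₂ = 4.1/4.85 = 0.84536,
r · ln(z₂/z₀) = ln(z₁/z₀) ⇒ ln z₀ = (ln z₁ − r·ln z₂)/(1 − r)
ln z₀ = (2.30259 − 0.84536×4.35671) / 0.15464 = -8.9266
z₀ = exp(-8.9266) = 0.0001328 m

z₀ ≈ 0.00013 m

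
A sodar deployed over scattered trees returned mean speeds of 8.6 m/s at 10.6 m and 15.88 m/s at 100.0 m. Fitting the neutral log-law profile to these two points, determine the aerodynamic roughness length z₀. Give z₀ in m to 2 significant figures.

Log law: V(z) ∝ ln(z/z₀). With r = V₁/V₂ = 8.6/15.88 = 0.54156,
r · ln(z₂/z₀) = ln(z₁/z₀) ⇒ ln z₀ = (ln z₁ − r·ln z₂)/(1 − r)
ln z₀ = (2.36085 − 0.54156×4.60517) / 0.45844 = -0.2904
z₀ = exp(-0.2904) = 0.7480 m

z₀ ≈ 0.75 m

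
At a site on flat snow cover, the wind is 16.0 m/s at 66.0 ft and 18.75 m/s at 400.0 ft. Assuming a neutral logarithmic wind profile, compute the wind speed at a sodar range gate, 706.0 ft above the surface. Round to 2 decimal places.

Log law: V ∝ ln(z/z₀). From the pair, with r = V₁/V₂ = 0.85333,
ln z₀ = (ln z₁ − r·ln z₂)/(1 − r) = (4.1897 − 0.85333×5.9915)/0.14667 = -6.2936 → z₀ = 0.001848 ft
V₃ = V₁ · ln(z₃/z₀)/ln(z₁/z₀) = 16.0 × 12.8532/10.4833 = 19.6171 m/s

19.62 m/s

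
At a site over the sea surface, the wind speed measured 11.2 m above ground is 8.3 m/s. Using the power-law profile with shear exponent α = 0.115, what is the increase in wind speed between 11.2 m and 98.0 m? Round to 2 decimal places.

Power law: V₂ = V₁ · (z₂/z₁)^α = 8.3 × (8.7500)^0.115 = 10.6515 m/s
ΔV = 10.6515 − 8.3 = 2.3515 m/s

2.35 m/s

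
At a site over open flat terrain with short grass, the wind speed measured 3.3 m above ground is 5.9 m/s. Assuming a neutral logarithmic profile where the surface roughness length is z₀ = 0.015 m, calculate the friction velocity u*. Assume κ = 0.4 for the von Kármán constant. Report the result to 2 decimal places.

Log law: V(z) = (u*/κ) · ln(z/z₀) ⇒ u* = κ · V / ln(z/z₀)
u* = 0.4 × 5.9 / ln(3.3/0.015) = 0.4 × 5.9 / 5.3936
   = 2.3600 / 5.3936 = 0.4376 m/s

u* ≈ 0.44 m/s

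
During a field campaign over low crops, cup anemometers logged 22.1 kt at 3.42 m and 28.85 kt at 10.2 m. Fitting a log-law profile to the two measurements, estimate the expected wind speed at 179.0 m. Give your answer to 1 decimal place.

Log law: V ∝ ln(z/z₀). From the pair, with r = V₁/V₂ = 0.76603,
ln z₀ = (ln z₁ − r·ln z₂)/(1 − r) = (1.2296 − 0.76603×2.3224)/0.23397 = -2.3481 → z₀ = 0.09555 m
V₃ = V₁ · ln(z₃/z₀)/ln(z₁/z₀) = 22.1 × 7.5355/3.5777 = 46.5474 kt

46.5 kt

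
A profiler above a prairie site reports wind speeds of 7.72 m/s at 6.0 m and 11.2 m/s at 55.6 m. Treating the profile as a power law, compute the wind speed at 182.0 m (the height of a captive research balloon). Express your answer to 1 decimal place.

First find α: α = ln(V₂/V₁)/ln(z₂/z₁) = ln(11.2/7.72)/ln(55.6/6.0) = 0.37210/2.22642 = 0.1671
Extrapolate from 55.6 m to 182.0 m: V₃ = 11.2 × (182.0/55.6)^0.1671 = 11.2 × 1.2192 = 13.6549 m/s

13.7 m/s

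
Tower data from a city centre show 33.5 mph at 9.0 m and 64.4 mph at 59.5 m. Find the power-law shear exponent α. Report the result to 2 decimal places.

Power law: V₂/V₁ = (z₂/z₁)^α ⇒ α = ln(V₂/V₁) / ln(z₂/z₁)
α = ln(64.4/33.5) / ln(59.5/9.0) = ln(1.9224) / ln(6.6111)
  = 0.65357 / 1.88875 = 0.34603

α ≈ 0.35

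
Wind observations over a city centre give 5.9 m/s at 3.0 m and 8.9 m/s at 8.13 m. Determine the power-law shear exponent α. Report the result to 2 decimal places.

Power law: V₂/V₁ = (z₂/z₁)^α ⇒ α = ln(V₂/V₁) / ln(z₂/z₁)
α = ln(8.9/5.9) / ln(8.13/3.0) = ln(1.5085) / ln(2.7100)
  = 0.41110 / 0.99695 = 0.41236

α ≈ 0.41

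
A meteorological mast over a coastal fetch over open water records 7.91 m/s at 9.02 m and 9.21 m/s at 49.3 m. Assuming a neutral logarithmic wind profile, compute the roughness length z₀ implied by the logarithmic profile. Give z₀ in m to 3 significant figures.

Log law: V(z) ∝ ln(z/z₀). With r = V₁/V₂ = 7.91/9.21 = 0.85885,
r · ln(z₂/z₀) = ln(z₁/z₀) ⇒ ln z₀ = (ln z₁ − r·ln z₂)/(1 − r)
ln z₀ = (2.19944 − 0.85885×3.89792) / 0.14115 = -8.1352
z₀ = exp(-8.1352) = 0.0002931 m

z₀ ≈ 0.000293 m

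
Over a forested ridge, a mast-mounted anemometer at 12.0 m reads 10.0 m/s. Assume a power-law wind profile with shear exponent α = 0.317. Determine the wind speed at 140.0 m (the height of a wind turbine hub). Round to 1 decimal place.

21.8 m/s

Power-law profile: V₂ = V₁ · (z₂/z₁)^α
V₂ = 10.0 × (140.0/12.0)^0.317 = 10.0 × (11.6667)^0.317
    = 10.0 × 2.1788 = 21.7882 m/s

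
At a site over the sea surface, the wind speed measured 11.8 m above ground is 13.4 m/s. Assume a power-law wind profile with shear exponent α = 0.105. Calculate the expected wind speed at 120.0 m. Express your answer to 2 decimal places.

Power-law profile: V₂ = V₁ · (z₂/z₁)^α
V₂ = 13.4 × (120.0/11.8)^0.105 = 13.4 × (10.1695)^0.105
    = 13.4 × 1.2758 = 17.0951 m/s

17.10 m/s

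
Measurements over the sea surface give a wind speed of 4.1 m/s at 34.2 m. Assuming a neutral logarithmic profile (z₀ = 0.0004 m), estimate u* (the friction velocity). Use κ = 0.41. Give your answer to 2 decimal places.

u* ≈ 0.15 m/s

Log law: V(z) = (u*/κ) · ln(z/z₀) ⇒ u* = κ · V / ln(z/z₀)
u* = 0.41 × 4.1 / ln(34.2/0.0004) = 0.41 × 4.1 / 11.3563
   = 1.6810 / 11.3563 = 0.1480 m/s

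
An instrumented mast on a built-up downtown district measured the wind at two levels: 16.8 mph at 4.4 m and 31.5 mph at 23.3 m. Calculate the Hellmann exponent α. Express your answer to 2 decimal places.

Power law: V₂/V₁ = (z₂/z₁)^α ⇒ α = ln(V₂/V₁) / ln(z₂/z₁)
α = ln(31.5/16.8) / ln(23.3/4.4) = ln(1.8750) / ln(5.2955)
  = 0.62861 / 1.66685 = 0.37712

α ≈ 0.38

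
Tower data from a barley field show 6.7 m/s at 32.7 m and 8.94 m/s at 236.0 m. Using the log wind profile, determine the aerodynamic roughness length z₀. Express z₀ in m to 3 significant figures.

Log law: V(z) ∝ ln(z/z₀). With r = V₁/V₂ = 6.7/8.94 = 0.74944,
r · ln(z₂/z₀) = ln(z₁/z₀) ⇒ ln z₀ = (ln z₁ − r·ln z₂)/(1 − r)
ln z₀ = (3.48738 − 0.74944×5.46383) / 0.25056 = -2.4243
z₀ = exp(-2.4243) = 0.08854 m

z₀ ≈ 0.0885 m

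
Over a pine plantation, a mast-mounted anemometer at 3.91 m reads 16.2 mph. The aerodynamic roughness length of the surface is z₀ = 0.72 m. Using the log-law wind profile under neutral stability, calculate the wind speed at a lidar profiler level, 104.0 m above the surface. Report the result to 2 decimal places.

Log law: V(z) ∝ ln(z/z₀), so V₂/V₁ = ln(z₂/z₀) / ln(z₁/z₀).
ln(104.0/0.72) = 4.9729, ln(3.91/0.72) = 1.6920
V₂ = 16.2 × 4.9729/1.6920 = 16.2 × 2.9390 = 47.6117 mph

47.61 mph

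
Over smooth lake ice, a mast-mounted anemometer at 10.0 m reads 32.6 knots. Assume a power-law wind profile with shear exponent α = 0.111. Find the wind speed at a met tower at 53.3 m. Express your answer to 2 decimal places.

Power-law profile: V₂ = V₁ · (z₂/z₁)^α
V₂ = 32.6 × (53.3/10.0)^0.111 = 32.6 × (5.3300)^0.111
    = 32.6 × 1.2041 = 39.2540 knots

39.25 knots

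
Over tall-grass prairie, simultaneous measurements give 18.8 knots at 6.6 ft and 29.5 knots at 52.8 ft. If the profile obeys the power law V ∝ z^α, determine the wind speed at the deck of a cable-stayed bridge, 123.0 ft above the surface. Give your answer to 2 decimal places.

35.43 knots

First find α: α = ln(V₂/V₁)/ln(z₂/z₁) = ln(29.5/18.8)/ln(52.8/6.6) = 0.45053/2.07944 = 0.2167
Extrapolate from 52.8 ft to 123.0 ft: V₃ = 29.5 × (123.0/52.8)^0.2167 = 29.5 × 1.2011 = 35.4320 knots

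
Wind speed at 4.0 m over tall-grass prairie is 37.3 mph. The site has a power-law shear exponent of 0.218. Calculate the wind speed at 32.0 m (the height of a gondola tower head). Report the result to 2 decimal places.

58.69 mph

Power-law profile: V₂ = V₁ · (z₂/z₁)^α
V₂ = 37.3 × (32.0/4.0)^0.218 = 37.3 × (8.0000)^0.218
    = 37.3 × 1.5735 = 58.6925 mph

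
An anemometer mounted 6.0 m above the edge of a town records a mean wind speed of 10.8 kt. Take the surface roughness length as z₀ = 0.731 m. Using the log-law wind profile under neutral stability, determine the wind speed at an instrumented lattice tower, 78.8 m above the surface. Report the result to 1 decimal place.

24.0 kt

Log law: V(z) ∝ ln(z/z₀), so V₂/V₁ = ln(z₂/z₀) / ln(z₁/z₀).
ln(78.8/0.731) = 4.6803, ln(6.0/0.731) = 2.1051
V₂ = 10.8 × 4.6803/2.1051 = 10.8 × 2.2233 = 24.0116 kt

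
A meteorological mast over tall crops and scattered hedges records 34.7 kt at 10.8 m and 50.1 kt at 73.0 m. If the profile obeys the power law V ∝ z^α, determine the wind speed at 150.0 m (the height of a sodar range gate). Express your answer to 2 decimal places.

57.54 kt

First find α: α = ln(V₂/V₁)/ln(z₂/z₁) = ln(50.1/34.7)/ln(73.0/10.8) = 0.36728/1.91091 = 0.1922
Extrapolate from 73.0 m to 150.0 m: V₃ = 50.1 × (150.0/73.0)^0.1922 = 50.1 × 1.1485 = 57.5377 kt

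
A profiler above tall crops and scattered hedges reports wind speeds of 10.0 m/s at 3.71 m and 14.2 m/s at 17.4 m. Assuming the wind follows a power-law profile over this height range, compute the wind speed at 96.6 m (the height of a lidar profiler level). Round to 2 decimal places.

First find α: α = ln(V₂/V₁)/ln(z₂/z₁) = ln(14.2/10.0)/ln(17.4/3.71) = 0.35066/1.54544 = 0.2269
Extrapolate from 17.4 m to 96.6 m: V₃ = 14.2 × (96.6/17.4)^0.2269 = 14.2 × 1.4754 = 20.9507 m/s

20.95 m/s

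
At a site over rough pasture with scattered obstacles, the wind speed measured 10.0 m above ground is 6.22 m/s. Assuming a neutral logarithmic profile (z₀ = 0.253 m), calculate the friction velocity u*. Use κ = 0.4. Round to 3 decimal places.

Log law: V(z) = (u*/κ) · ln(z/z₀) ⇒ u* = κ · V / ln(z/z₀)
u* = 0.4 × 6.22 / ln(10.0/0.253) = 0.4 × 6.22 / 3.6770
   = 2.4880 / 3.6770 = 0.6766 m/s

u* ≈ 0.677 m/s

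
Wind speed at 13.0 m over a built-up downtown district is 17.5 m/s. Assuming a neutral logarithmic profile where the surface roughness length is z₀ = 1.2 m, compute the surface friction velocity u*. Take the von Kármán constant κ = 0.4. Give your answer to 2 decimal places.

u* ≈ 2.94 m/s

Log law: V(z) = (u*/κ) · ln(z/z₀) ⇒ u* = κ · V / ln(z/z₀)
u* = 0.4 × 17.5 / ln(13.0/1.2) = 0.4 × 17.5 / 2.3826
   = 7.0000 / 2.3826 = 2.9379 m/s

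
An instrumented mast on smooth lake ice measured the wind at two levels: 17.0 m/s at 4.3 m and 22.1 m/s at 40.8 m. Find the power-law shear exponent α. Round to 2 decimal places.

α ≈ 0.12

Power law: V₂/V₁ = (z₂/z₁)^α ⇒ α = ln(V₂/V₁) / ln(z₂/z₁)
α = ln(22.1/17.0) / ln(40.8/4.3) = ln(1.3000) / ln(9.4884)
  = 0.26236 / 2.25007 = 0.11660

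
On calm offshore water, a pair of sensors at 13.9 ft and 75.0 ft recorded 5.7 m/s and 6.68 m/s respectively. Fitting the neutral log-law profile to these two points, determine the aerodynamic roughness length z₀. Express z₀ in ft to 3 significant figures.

z₀ ≈ 0.000768 ft

Log law: V(z) ∝ ln(z/z₀). With r = V₁/V₂ = 5.7/6.68 = 0.85329,
r · ln(z₂/z₀) = ln(z₁/z₀) ⇒ ln z₀ = (ln z₁ − r·ln z₂)/(1 − r)
ln z₀ = (2.63189 − 0.85329×4.31749) / 0.14671 = -7.1721
z₀ = exp(-7.1721) = 0.0007677 ft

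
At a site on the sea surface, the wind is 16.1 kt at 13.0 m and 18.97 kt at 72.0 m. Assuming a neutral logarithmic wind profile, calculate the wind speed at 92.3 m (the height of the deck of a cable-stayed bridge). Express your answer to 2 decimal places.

19.39 kt

Log law: V ∝ ln(z/z₀). From the pair, with r = V₁/V₂ = 0.84871,
ln z₀ = (ln z₁ − r·ln z₂)/(1 − r) = (2.5649 − 0.84871×4.2767)/0.15129 = -7.0374 → z₀ = 0.0008784 m
V₃ = V₁ · ln(z₃/z₀)/ln(z₁/z₀) = 16.1 × 11.5624/9.6023 = 19.3865 kt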